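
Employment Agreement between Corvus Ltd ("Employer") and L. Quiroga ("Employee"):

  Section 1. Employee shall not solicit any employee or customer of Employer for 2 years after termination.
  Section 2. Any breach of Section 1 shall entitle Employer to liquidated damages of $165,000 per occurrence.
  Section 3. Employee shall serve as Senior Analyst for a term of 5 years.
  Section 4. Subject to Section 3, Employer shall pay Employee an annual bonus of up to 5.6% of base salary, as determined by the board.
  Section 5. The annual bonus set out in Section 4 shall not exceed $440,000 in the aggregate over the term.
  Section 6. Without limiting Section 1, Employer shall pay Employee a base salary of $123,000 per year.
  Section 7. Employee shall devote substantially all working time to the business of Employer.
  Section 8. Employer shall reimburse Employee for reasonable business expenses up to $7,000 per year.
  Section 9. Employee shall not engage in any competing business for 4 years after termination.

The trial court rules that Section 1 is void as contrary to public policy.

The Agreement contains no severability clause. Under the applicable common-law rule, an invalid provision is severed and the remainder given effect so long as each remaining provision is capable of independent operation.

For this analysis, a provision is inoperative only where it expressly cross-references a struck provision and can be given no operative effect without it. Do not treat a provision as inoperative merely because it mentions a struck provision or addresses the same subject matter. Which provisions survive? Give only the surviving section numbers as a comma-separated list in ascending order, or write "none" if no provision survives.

3, 4, 5, 6, 7, 8, 9

Section 1 is struck. Section 2 has no operative effect of its own apart from Section 1 and is therefore inoperative. Although Section 6 refers to Section 1, its operative terms do not depend on Section 1, so it remains in effect. With no severability clause, the stated default rule severs what cannot stand and enforces each remaining provision that can operate on its own. That leaves Section 3, Section 4, Section 5, Section 6, Section 7, Section 8, and Section 9 in effect.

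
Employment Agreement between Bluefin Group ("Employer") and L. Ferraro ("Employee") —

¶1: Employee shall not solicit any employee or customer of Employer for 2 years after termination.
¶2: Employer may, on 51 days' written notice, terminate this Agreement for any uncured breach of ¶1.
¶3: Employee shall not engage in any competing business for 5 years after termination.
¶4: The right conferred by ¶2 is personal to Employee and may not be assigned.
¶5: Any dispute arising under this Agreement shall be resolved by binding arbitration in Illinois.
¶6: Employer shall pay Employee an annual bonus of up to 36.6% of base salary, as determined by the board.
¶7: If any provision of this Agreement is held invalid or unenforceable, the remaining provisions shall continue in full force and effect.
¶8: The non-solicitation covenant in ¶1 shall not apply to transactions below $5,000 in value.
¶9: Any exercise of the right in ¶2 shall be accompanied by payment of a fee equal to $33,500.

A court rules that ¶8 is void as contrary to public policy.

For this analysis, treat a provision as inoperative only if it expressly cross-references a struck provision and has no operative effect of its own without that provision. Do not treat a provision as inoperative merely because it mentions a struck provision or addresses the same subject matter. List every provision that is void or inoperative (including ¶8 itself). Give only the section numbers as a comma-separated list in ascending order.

8

¶8 is struck. Nothing else in the Agreement is defined by reference to ¶8. Under the severability clause in ¶7, the remaining provisions continue in force. The provisions still in force are ¶1, ¶2, ¶3, ¶4, ¶5, ¶6, ¶7, and ¶9.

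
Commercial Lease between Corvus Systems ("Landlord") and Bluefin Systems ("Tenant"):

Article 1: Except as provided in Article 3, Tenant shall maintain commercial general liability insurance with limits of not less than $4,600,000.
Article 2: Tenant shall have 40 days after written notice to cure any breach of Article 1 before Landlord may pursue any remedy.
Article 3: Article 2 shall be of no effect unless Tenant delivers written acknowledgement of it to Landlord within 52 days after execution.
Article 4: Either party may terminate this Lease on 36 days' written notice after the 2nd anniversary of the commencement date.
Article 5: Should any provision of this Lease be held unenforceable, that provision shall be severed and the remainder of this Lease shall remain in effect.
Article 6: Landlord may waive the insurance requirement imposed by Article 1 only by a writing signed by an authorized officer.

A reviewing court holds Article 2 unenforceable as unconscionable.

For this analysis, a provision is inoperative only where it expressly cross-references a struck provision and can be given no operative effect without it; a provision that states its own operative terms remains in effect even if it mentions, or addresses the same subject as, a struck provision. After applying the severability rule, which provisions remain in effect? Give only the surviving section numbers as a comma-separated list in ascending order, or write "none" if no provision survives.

Article 2 is struck. Article 3 operates only by reference to Article 2, so it falls with Article 2. Although Article 1 refers to Article 3, its operative terms do not depend on Article 3, so it remains in effect. Under the severability clause in Article 5, the remaining provisions continue in force. The provisions still in force are Article 1, Article 4, Article 5, and Article 6.

1, 4, 5, 6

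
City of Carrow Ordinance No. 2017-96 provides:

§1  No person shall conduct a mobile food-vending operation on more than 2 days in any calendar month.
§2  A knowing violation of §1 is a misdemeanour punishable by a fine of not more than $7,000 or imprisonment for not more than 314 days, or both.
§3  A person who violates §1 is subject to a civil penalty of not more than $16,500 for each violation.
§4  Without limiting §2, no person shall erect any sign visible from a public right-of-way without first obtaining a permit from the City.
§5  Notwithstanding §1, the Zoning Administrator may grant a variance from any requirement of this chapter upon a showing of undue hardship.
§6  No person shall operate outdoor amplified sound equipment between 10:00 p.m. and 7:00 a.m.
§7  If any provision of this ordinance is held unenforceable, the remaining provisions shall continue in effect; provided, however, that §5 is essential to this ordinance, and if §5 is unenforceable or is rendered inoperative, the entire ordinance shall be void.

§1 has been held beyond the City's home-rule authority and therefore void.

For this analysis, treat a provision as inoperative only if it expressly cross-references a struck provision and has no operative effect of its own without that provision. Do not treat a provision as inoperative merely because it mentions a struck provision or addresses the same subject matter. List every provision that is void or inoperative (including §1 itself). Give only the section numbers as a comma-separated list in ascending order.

§1 is struck. §2 merely fixes the criminal penalty for violating §1; with §1 gone it has nothing to operate on and falls away. The only function of §3 is the civil penalty for violating §1, so it cannot stand once §1 is removed. Although §5 refers to §1, its operative terms do not depend on §1, so it remains in effect. Although §4 refers to §2, its operative terms do not depend on §2, so it remains in effect. §7 makes §5 an essential term, but §5 is unaffected, so the severability proviso in §7 preserves the remaining provisions. The provisions still in force are §4, §5, §6, and §7.

1, 2, 3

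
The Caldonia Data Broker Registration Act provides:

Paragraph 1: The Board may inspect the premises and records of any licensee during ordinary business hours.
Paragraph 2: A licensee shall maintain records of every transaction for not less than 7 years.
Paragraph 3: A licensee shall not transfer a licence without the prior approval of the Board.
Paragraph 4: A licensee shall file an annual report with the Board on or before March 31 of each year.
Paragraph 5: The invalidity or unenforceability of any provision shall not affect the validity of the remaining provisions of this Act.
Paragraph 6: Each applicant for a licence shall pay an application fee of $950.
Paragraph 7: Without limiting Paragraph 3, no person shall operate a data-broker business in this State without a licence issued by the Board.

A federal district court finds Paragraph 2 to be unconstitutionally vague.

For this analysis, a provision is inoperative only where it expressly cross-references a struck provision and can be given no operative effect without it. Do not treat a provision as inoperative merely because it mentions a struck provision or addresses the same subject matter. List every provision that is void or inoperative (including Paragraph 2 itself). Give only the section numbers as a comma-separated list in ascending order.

Paragraph 2 is struck. No other provision's operative terms depend on Paragraph 2. Under the severability clause in Paragraph 5, the remaining provisions continue in force. That leaves Paragraph 1, Paragraph 3, Paragraph 4, Paragraph 5, Paragraph 6, and Paragraph 7 in effect.

2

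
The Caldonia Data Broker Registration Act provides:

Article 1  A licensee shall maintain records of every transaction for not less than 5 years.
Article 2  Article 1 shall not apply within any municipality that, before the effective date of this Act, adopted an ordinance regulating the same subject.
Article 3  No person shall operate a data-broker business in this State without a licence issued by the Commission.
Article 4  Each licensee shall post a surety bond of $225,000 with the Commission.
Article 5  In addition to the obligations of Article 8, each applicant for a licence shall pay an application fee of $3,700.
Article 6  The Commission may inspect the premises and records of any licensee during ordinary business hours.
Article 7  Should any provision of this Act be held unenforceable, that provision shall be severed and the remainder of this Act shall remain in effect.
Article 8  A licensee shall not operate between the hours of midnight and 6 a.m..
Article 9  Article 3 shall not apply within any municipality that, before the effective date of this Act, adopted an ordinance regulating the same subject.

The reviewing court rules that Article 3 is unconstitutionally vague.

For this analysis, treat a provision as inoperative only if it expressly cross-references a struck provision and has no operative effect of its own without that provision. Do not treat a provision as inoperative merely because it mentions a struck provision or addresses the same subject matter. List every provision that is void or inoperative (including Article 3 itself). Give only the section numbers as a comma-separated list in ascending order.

Article 3 is struck. Article 9 has no operative effect of its own apart from Article 3 and is therefore inoperative. Article 7 is a severability clause and preserves every provision that can still be given independent effect. That leaves Article 1, Article 2, Article 4, Article 5, Article 6, Article 7, and Article 8 in effect.

3, 9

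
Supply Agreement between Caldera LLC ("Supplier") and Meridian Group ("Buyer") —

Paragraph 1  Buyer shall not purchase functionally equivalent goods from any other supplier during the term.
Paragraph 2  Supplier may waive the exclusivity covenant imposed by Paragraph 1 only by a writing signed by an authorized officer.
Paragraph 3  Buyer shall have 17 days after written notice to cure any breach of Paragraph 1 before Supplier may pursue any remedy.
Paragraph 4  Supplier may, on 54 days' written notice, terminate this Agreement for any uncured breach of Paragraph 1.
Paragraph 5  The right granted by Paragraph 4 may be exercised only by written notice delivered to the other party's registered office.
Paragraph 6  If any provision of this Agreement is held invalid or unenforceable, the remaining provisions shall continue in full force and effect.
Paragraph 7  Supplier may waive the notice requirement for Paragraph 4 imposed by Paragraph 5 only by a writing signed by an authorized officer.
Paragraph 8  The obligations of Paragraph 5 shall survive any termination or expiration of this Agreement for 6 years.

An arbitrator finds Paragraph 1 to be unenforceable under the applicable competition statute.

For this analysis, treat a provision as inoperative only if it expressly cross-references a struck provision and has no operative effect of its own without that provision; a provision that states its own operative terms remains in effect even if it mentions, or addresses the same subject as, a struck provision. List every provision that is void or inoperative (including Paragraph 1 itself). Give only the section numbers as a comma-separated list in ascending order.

Paragraph 1 is struck. Paragraph 2 operates only by reference to Paragraph 1, so it falls with Paragraph 1. The only function of Paragraph 3 is the cure period for breach of Paragraph 1, so it cannot stand once Paragraph 1 is removed. Paragraph 4 has no operative effect of its own apart from Paragraph 1 and is therefore inoperative. Paragraph 5 operates only by reference to Paragraph 4, so it falls with Paragraph 4. Paragraph 7 has no operative effect of its own apart from Paragraph 5 and is therefore inoperative. Paragraph 8 operates only by reference to Paragraph 5, so it falls with Paragraph 5. Under the severability clause in Paragraph 6, the remaining provisions continue in force. Only Paragraph 6 remains in effect.

1, 2, 3, 4, 5, 7, 8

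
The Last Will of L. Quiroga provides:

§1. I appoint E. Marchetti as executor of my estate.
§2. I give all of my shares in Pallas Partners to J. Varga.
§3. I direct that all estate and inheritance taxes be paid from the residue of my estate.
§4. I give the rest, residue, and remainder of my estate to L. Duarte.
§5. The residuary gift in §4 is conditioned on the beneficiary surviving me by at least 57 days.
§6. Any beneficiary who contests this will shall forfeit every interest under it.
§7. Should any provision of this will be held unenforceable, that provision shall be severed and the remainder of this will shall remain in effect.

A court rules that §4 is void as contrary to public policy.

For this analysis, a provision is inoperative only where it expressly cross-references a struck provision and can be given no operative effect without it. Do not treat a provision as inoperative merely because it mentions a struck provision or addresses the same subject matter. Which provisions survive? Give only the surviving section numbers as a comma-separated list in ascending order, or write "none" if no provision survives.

§4 is struck. §5 has no operative effect of its own apart from §4 and is therefore inoperative. Under the severability clause in §7, the remaining provisions continue in force. §1, §2, §3, §6, and §7 remain in effect.

1, 2, 3, 6, 7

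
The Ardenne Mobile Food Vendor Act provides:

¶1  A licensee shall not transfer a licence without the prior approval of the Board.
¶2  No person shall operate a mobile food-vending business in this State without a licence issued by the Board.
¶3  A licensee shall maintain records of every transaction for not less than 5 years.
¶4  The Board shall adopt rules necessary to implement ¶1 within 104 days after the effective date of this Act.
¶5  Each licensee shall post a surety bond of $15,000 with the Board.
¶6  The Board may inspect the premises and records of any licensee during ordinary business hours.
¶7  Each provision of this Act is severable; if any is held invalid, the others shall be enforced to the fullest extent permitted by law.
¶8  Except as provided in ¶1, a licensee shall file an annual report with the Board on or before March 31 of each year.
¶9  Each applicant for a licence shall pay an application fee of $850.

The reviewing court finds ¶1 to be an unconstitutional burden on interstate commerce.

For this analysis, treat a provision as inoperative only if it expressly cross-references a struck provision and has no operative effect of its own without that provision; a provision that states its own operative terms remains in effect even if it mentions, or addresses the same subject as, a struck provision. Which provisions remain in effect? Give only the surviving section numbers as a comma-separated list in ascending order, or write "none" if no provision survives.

¶1 is struck. The only function of ¶4 is the rulemaking mandate for ¶1, so it cannot stand once ¶1 is removed. Although ¶8 refers to ¶1, its operative terms do not depend on ¶1, so it remains in effect. ¶7 is a severability clause and preserves every provision that can still be given independent effect. The provisions still in force are ¶2, ¶3, ¶5, ¶6, ¶7, ¶8, and ¶9.

2, 3, 5, 6, 7, 8, 9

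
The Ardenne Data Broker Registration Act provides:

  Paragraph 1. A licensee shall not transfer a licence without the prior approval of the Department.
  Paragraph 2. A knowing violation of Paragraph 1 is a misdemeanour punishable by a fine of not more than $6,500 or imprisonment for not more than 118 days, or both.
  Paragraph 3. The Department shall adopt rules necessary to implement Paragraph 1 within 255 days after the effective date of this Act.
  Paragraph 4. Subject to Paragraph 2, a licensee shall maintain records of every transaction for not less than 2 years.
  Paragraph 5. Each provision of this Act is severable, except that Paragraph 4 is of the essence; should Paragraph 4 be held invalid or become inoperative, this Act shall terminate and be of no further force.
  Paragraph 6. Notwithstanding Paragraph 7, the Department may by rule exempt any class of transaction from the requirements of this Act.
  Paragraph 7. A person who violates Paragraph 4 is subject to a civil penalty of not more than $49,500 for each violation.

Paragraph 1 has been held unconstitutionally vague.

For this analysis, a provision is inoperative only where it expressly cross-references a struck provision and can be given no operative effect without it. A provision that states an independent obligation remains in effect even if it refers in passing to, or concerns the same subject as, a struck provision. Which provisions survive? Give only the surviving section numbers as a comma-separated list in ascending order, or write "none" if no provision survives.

4, 5, 6, 7

Paragraph 1 is struck. The only function of Paragraph 2 is the criminal penalty for violating Paragraph 1, so it cannot stand once Paragraph 1 is removed. The only function of Paragraph 3 is the rulemaking mandate for Paragraph 1, so it cannot stand once Paragraph 1 is removed. Although Paragraph 4 refers to Paragraph 2, its operative terms do not depend on Paragraph 2, so it remains in effect. Paragraph 5 makes Paragraph 4 an essential term, but Paragraph 4 is unaffected, so the severability proviso in Paragraph 5 preserves the remaining provisions. Paragraph 4, Paragraph 5, Paragraph 6, and Paragraph 7 remain in effect.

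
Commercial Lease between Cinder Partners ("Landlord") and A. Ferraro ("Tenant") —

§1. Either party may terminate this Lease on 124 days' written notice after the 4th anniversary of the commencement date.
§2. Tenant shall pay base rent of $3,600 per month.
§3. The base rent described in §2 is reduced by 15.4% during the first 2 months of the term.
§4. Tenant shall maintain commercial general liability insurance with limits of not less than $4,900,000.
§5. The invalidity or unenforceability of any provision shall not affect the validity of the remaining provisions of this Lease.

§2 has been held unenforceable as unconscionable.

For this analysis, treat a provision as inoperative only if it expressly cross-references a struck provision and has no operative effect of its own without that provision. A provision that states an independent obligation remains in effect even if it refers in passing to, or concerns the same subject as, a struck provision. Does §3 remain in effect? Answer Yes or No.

§2 is struck. §3 has no operative effect of its own apart from §2 and is therefore inoperative. Under the severability clause in §5, the remaining provisions continue in force. The provisions still in force are §1, §4, and §5. §3 is among the inoperative provisions, so the answer is no.

No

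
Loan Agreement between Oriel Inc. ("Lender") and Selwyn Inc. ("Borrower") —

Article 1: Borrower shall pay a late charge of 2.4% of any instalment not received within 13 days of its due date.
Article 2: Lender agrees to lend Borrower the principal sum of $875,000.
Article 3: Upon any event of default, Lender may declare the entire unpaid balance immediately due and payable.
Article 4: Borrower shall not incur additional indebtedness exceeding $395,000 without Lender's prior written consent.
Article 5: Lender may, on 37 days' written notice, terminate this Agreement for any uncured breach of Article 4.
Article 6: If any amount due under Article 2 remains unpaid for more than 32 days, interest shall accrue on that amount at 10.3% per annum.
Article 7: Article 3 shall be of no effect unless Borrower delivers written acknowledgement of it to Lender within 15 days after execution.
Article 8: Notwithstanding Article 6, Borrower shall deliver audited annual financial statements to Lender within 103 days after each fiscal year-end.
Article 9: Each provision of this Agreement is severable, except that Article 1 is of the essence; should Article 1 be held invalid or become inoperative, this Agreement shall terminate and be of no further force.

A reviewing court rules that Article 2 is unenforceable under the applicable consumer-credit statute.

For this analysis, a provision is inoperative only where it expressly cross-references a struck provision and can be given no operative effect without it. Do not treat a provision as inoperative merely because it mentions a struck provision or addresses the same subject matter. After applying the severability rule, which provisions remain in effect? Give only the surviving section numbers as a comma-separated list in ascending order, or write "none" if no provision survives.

1, 3, 4, 5, 7, 8, 9

Article 2 is struck. Article 6 has no operative effect of its own apart from Article 2 and is therefore inoperative. Although Article 8 refers to Article 6, its operative terms do not depend on Article 6, so it remains in effect. Article 9 makes Article 1 an essential term, but Article 1 is unaffected, so the severability proviso in Article 9 preserves the remaining provisions. The provisions still in force are Article 1, Article 3, Article 4, Article 5, Article 7, Article 8, and Article 9.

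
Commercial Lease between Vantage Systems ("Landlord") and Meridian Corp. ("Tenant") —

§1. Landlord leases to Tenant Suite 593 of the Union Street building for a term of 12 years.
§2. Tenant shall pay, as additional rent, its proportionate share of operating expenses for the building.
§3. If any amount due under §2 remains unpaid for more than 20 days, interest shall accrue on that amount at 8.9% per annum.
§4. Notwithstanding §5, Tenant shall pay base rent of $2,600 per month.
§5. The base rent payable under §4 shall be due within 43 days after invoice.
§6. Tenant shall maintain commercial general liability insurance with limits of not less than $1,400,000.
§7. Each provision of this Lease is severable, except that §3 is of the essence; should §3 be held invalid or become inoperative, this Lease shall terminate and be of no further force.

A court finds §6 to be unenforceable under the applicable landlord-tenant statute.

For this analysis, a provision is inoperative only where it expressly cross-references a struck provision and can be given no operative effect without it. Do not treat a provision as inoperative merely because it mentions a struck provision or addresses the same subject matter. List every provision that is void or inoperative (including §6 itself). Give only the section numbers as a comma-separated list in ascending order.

§6 is struck. No other provision's operative terms depend on §6. §7 makes §3 an essential term, but §3 is unaffected, so the severability proviso in §7 preserves the remaining provisions. §1, §2, §3, §4, §5, and §7 remain in effect.

6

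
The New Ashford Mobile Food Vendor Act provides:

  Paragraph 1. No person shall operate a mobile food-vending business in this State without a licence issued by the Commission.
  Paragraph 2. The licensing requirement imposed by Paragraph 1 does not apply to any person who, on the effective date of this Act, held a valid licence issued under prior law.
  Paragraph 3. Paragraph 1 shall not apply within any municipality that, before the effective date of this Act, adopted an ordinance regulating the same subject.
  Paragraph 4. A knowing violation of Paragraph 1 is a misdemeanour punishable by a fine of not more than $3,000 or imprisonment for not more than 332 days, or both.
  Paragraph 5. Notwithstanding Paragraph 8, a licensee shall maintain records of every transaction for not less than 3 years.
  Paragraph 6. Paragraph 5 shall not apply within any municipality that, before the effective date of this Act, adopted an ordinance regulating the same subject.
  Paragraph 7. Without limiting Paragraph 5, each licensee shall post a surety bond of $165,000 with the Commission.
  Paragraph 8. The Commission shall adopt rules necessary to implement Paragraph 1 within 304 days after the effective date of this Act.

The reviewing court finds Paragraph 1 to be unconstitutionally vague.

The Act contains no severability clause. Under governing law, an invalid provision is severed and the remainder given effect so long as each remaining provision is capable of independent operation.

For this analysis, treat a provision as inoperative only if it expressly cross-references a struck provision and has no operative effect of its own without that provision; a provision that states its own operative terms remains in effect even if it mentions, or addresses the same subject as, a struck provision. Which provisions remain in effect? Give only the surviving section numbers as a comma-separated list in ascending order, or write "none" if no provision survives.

5, 6, 7

Paragraph 1 is struck. Paragraph 2 has no operative effect of its own apart from Paragraph 1 and is therefore inoperative. The only function of Paragraph 3 is the local-preemption carve-out from Paragraph 1, so it cannot stand once Paragraph 1 is removed. The only function of Paragraph 4 is the criminal penalty for violating Paragraph 1, so it cannot stand once Paragraph 1 is removed. The only function of Paragraph 8 is the rulemaking mandate for Paragraph 1, so it cannot stand once Paragraph 1 is removed. Although Paragraph 5 refers to Paragraph 8, its operative terms do not depend on Paragraph 8, so it remains in effect. With no severability clause, the stated default rule severs what cannot stand and enforces each remaining provision that can operate on its own. Paragraph 5, Paragraph 6, and Paragraph 7 remain in effect.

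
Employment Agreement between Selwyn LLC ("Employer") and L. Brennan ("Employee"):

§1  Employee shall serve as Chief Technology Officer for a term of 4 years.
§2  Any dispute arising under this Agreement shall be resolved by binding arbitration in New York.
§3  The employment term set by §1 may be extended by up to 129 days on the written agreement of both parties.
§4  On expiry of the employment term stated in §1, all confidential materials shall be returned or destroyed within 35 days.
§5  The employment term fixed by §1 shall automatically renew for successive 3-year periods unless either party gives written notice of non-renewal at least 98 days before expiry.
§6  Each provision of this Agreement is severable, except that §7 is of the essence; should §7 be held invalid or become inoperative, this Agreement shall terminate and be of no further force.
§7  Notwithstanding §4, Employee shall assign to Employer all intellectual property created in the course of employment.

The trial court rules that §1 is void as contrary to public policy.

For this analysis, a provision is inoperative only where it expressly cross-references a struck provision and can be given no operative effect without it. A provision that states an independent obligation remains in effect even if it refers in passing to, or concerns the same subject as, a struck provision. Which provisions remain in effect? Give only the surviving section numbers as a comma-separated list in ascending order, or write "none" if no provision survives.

2, 6, 7

§1 is struck. §3 operates only by reference to §1, so it falls with §1. §4 has no operative effect of its own apart from §1 and is therefore inoperative. §5 has no operative effect of its own apart from §1 and is therefore inoperative. §7 mentions §4 but its own obligation stands independently of §4, so §7 is not affected. §6 makes §7 an essential term, but §7 is unaffected, so the severability proviso in §6 preserves the remaining provisions. That leaves §2, §6, and §7 in effect.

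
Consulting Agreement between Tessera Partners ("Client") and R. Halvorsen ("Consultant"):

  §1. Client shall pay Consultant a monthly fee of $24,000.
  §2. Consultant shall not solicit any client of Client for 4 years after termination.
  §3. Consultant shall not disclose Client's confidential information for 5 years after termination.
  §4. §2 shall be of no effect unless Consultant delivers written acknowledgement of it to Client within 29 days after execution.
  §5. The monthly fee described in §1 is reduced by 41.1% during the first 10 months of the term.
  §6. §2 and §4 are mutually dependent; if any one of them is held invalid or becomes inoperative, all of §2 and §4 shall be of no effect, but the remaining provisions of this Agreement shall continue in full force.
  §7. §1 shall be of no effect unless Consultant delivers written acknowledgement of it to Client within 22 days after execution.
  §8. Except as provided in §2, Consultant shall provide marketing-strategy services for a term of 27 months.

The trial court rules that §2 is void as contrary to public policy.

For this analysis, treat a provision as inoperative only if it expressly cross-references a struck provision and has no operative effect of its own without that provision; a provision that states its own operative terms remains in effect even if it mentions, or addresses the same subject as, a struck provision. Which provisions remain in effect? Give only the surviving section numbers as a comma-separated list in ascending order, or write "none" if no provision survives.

§2 is struck. §4 merely fixes the acknowledgement condition for §2; with §2 gone it has nothing to operate on and falls away. §8 mentions §2 but its own obligation stands independently of §2, so §8 is not affected. §6 declares §2 and §4 mutually dependent; since one of them has fallen, all of them are of no effect. The remainder continues in force under §6. That leaves §1, §3, §5, §6, §7, and §8 in effect.

1, 3, 5, 6, 7, 8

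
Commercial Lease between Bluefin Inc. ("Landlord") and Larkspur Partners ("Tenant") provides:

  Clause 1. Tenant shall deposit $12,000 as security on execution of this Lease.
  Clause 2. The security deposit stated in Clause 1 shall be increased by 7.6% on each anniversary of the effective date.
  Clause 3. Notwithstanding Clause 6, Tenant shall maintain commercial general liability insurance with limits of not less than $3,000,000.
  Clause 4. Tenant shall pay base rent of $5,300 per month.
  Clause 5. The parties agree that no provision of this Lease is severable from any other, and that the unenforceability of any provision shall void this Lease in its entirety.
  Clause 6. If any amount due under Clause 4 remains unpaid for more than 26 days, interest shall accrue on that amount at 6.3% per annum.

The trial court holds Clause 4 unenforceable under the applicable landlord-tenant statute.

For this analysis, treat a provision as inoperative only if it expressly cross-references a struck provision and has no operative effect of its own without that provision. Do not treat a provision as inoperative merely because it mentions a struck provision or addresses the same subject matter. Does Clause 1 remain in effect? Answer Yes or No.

Clause 4 is struck. Clause 6 operates only by reference to Clause 4, so it falls with Clause 4. Clause 5 provides that the Lease is not severable, so the invalidity of any one provision voids the entire Lease. No provision of the Lease survives. Clause 1 is among the inoperative provisions, so the answer is no.

No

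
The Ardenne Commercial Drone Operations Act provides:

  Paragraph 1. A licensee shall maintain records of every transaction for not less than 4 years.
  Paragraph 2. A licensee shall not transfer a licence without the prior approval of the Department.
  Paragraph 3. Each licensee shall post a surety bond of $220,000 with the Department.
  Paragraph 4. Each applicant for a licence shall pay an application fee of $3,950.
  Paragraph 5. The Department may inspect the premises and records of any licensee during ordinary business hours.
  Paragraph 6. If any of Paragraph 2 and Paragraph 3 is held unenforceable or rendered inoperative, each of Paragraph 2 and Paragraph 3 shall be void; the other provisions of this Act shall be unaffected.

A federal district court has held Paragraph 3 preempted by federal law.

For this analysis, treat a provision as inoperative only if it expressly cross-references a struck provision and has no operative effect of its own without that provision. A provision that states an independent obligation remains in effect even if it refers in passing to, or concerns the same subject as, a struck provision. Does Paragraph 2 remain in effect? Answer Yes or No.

Paragraph 3 is struck. Nothing else in the Act is defined by reference to Paragraph 3. Paragraph 6 declares Paragraph 2 and Paragraph 3 mutually dependent; since one of them has fallen, all of them are of no effect. That brings down Paragraph 2 as well. The remainder continues in force under Paragraph 6. That leaves Paragraph 1, Paragraph 4, Paragraph 5, and Paragraph 6 in effect. Paragraph 2 is among the inoperative provisions, so the answer is no.

No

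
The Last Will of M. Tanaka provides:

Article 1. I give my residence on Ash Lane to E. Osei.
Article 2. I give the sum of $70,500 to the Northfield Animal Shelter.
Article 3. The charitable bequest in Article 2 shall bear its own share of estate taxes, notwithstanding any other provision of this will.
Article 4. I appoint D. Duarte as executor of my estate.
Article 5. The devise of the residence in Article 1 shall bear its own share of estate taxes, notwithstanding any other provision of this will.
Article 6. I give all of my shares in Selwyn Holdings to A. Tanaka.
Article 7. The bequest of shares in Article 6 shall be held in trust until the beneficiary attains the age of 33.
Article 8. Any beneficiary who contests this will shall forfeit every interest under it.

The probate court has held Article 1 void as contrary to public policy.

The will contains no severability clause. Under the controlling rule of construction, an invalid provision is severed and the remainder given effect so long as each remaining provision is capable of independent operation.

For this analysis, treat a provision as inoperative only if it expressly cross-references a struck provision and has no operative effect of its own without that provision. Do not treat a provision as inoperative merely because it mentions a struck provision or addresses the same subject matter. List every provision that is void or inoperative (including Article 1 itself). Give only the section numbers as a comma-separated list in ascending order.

1, 5

Article 1 is struck. Article 5 operates only by reference to Article 1, so it falls with Article 1. Under the stated default rule, only provisions that cannot operate independently fall away; the rest are enforced. The provisions still in force are Article 2, Article 3, Article 4, Article 6, Article 7, and Article 8.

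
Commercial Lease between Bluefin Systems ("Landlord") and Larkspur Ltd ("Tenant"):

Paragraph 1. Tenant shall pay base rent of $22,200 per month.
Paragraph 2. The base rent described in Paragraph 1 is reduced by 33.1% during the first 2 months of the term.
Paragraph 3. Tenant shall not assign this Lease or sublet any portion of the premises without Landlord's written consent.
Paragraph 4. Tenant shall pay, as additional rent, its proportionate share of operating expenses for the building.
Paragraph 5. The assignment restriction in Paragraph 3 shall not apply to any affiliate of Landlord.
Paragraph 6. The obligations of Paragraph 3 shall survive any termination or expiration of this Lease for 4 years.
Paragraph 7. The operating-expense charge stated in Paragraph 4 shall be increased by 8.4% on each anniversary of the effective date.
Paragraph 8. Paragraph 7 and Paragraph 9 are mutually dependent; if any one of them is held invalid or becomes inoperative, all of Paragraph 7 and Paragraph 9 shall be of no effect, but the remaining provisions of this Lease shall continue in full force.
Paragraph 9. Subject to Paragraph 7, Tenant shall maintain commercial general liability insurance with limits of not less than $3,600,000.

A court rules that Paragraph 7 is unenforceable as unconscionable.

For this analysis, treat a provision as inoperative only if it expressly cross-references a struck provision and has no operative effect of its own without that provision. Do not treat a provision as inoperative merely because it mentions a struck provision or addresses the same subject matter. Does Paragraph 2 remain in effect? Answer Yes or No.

Yes

Paragraph 7 is struck. Nothing else in the Lease is defined by reference to Paragraph 7. Paragraph 8 declares Paragraph 7 and Paragraph 9 mutually dependent; since one of them has fallen, all of them are of no effect. That brings down Paragraph 9 as well. The remainder continues in force under Paragraph 8. That leaves Paragraph 1, Paragraph 2, Paragraph 3, Paragraph 4, Paragraph 5, Paragraph 6, and Paragraph 8 in effect. Paragraph 2 is among the surviving provisions, so the answer is yes.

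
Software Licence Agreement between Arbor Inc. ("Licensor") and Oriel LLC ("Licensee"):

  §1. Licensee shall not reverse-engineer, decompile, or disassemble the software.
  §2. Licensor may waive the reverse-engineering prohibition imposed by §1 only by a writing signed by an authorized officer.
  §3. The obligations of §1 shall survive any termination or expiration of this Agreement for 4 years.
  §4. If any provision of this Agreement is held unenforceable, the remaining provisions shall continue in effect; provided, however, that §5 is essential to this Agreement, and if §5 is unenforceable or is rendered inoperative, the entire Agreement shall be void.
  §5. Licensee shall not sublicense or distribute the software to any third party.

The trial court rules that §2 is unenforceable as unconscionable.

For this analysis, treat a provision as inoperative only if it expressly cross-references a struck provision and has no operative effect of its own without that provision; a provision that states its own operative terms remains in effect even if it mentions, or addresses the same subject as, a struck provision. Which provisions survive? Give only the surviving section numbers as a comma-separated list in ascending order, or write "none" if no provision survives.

1, 3, 4, 5

§2 is struck. No other provision's operative terms depend on §2. §4 makes §5 an essential term, but §5 is unaffected, so the severability proviso in §4 preserves the remaining provisions. The provisions still in force are §1, §3, §4, and §5.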